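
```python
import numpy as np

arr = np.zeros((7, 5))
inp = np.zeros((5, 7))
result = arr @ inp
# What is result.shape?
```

(7, 7)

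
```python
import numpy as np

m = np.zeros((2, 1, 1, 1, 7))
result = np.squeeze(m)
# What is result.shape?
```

(2, 7)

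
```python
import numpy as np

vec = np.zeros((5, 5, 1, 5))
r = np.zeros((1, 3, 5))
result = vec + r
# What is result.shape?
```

(5, 5, 3, 5)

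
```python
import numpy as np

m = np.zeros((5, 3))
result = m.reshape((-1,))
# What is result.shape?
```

(15,)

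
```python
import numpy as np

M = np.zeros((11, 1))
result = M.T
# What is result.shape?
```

(1, 11)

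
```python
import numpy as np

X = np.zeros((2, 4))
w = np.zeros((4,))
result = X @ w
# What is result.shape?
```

(2,)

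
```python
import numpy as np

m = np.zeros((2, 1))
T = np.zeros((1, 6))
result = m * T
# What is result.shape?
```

(2, 6)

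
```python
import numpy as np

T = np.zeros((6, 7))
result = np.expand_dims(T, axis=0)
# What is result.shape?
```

(1, 6, 7)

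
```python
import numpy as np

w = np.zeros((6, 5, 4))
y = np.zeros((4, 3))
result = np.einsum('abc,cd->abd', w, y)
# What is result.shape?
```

(6, 5, 3)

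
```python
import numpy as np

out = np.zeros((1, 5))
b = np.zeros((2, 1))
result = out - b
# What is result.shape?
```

(2, 5)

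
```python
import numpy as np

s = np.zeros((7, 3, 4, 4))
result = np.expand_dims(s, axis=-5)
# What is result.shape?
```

(1, 7, 3, 4, 4)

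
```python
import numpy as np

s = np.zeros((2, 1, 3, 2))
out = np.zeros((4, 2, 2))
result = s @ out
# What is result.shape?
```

(2, 4, 3, 2)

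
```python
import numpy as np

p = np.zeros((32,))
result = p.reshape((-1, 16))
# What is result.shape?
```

(2, 16)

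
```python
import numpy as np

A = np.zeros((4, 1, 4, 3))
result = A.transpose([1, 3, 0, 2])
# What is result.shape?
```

(1, 3, 4, 4)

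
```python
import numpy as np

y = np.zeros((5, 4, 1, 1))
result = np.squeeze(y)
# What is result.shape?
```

(5, 4)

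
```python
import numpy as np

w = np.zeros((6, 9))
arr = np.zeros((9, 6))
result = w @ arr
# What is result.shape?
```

(6, 6)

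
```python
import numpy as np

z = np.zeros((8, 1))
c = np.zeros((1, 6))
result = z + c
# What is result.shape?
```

(8, 6)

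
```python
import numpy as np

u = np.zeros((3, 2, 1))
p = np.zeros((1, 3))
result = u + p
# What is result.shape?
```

(3, 2, 3)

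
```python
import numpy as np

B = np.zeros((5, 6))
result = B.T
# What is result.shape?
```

(6, 5)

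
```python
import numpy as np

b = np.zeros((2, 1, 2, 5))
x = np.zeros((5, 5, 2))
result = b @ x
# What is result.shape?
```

(2, 5, 2, 2)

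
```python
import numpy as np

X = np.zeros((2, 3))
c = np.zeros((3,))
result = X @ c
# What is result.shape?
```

(2,)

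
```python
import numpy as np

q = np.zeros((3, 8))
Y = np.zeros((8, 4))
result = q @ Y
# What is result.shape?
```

(3, 4)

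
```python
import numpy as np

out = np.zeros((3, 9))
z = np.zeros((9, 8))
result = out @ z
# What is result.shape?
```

(3, 8)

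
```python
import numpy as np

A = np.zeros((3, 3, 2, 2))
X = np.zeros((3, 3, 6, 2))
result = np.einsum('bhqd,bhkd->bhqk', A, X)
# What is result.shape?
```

(3, 3, 2, 6)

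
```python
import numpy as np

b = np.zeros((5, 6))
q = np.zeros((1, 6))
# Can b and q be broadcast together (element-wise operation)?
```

Yes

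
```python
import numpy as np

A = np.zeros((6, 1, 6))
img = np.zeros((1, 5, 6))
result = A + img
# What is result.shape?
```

(6, 5, 6)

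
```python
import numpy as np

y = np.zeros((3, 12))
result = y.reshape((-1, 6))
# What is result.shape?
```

(6, 6)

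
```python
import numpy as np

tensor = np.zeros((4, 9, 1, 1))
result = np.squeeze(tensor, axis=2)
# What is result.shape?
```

(4, 9, 1)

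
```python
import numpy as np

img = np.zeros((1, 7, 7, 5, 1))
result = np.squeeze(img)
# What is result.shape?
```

(7, 7, 5)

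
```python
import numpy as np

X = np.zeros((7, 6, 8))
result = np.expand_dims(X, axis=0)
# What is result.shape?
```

(1, 7, 6, 8)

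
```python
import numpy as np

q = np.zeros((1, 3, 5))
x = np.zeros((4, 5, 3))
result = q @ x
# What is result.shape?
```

(4, 3, 3)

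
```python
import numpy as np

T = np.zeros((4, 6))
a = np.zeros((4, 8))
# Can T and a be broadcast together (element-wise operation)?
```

No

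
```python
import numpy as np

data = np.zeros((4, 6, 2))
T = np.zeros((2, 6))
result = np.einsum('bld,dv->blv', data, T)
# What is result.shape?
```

(4, 6, 6)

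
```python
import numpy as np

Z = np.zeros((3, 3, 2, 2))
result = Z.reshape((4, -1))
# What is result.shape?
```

(4, 9)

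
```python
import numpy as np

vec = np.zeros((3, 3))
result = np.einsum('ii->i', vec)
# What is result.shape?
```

(3,)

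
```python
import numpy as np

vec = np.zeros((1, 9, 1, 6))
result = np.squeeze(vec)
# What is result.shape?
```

(9, 6)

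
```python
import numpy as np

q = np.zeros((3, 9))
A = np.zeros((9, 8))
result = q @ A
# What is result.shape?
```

(3, 8)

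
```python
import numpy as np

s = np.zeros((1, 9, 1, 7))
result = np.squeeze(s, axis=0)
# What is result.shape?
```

(9, 1, 7)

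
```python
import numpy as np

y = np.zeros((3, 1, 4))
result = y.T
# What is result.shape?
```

(4, 1, 3)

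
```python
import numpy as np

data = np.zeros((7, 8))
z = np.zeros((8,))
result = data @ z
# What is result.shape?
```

(7,)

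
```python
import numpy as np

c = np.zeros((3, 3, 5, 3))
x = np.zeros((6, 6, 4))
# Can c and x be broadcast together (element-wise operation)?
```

No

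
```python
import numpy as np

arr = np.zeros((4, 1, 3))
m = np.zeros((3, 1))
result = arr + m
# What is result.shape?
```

(4, 3, 3)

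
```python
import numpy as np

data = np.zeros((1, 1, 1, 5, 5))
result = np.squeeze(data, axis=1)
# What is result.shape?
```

(1, 1, 5, 5)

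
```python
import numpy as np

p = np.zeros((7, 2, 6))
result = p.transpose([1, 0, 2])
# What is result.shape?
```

(2, 7, 6)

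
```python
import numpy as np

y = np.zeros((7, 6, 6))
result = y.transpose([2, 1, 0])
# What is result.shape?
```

(6, 6, 7)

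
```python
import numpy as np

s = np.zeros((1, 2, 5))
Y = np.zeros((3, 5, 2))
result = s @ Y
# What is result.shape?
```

(3, 2, 2)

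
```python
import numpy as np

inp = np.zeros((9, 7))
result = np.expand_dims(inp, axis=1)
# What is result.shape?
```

(9, 1, 7)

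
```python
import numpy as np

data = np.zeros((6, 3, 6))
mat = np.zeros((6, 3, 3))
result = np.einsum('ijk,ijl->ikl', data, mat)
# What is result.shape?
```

(6, 6, 3)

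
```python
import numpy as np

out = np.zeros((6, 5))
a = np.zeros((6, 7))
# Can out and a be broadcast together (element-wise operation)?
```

No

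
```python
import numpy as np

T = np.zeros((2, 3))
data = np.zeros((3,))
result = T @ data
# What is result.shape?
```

(2,)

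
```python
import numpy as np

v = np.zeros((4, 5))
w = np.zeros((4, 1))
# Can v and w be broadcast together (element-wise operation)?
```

Yes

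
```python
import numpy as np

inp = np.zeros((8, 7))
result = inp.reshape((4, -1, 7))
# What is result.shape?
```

(4, 2, 7)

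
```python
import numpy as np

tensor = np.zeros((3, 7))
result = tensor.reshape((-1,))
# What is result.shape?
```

(21,)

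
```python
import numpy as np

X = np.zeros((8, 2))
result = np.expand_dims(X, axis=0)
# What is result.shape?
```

(1, 8, 2)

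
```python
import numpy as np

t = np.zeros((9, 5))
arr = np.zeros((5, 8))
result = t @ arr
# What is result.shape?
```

(9, 8)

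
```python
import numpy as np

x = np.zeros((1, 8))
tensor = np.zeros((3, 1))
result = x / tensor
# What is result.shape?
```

(3, 8)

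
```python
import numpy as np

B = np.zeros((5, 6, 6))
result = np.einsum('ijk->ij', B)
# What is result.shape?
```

(5, 6)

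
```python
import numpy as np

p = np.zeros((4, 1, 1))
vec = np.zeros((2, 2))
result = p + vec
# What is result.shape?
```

(4, 2, 2)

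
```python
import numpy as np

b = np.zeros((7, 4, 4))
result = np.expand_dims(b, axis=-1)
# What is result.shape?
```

(7, 4, 4, 1)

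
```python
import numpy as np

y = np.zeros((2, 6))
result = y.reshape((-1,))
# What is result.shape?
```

(12,)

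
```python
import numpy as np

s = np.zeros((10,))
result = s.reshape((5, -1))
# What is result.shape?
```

(5, 2)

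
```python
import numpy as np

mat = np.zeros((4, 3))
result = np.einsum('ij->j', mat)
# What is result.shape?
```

(3,)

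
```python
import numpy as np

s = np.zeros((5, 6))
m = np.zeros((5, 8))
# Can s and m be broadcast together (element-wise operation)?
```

No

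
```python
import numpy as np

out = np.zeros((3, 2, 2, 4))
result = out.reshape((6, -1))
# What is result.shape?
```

(6, 8)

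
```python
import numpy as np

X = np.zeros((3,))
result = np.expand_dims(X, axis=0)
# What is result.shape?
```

(1, 3)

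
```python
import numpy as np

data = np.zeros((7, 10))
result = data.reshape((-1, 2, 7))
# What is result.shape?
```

(5, 2, 7)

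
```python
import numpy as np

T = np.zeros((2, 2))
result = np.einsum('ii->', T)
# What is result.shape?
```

()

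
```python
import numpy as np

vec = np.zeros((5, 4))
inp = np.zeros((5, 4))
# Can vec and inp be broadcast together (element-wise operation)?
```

Yes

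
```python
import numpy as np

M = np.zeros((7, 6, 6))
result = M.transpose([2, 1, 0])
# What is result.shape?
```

(6, 6, 7)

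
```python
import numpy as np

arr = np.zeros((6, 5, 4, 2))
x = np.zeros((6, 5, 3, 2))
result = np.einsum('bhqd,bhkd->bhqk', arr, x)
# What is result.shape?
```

(6, 5, 4, 3)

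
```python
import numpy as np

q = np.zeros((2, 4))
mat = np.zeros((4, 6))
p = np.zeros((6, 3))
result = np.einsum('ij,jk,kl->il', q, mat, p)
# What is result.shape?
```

(2, 3)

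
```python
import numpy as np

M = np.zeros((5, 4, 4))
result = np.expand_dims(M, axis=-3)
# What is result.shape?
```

(5, 1, 4, 4)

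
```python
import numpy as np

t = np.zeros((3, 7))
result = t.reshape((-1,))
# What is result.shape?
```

(21,)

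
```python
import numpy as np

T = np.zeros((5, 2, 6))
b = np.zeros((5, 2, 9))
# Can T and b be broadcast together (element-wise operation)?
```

No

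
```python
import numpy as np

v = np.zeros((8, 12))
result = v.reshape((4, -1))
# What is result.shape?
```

(4, 24)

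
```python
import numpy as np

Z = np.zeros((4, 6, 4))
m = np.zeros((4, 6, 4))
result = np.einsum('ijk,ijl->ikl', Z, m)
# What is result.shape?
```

(4, 4, 4)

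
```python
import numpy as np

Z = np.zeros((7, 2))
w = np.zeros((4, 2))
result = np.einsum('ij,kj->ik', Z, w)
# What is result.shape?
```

(7, 4)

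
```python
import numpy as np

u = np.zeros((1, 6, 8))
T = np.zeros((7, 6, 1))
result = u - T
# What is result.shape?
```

(7, 6, 8)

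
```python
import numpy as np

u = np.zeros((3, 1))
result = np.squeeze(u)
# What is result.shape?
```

(3,)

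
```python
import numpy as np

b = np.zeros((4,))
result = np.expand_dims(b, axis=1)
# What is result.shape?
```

(4, 1)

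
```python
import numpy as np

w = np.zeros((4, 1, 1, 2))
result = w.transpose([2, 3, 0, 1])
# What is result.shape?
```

(1, 2, 4, 1)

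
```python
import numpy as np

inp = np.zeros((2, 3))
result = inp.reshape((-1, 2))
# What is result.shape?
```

(3, 2)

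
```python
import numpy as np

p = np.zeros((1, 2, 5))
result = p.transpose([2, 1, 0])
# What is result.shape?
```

(5, 2, 1)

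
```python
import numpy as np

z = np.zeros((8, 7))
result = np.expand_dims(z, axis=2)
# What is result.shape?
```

(8, 7, 1)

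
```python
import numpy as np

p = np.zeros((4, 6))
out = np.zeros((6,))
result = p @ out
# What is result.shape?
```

(4,)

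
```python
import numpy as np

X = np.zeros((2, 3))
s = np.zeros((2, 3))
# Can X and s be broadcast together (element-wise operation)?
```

Yes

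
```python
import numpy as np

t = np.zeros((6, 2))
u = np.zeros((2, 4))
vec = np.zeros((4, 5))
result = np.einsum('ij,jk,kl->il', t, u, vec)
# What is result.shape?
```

(6, 5)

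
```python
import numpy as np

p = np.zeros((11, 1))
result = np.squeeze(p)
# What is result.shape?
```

(11,)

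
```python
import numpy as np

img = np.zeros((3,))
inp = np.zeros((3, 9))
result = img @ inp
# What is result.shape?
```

(9,)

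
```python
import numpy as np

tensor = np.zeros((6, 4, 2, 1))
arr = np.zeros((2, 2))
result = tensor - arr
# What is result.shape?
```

(6, 4, 2, 2)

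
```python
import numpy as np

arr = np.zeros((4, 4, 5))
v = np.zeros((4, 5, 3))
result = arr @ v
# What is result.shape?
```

(4, 4, 3)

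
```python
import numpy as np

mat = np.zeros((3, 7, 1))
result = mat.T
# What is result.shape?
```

(1, 7, 3)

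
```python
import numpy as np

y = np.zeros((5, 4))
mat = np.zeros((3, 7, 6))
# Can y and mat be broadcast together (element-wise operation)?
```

No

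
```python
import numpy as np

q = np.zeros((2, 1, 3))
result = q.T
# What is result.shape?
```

(3, 1, 2)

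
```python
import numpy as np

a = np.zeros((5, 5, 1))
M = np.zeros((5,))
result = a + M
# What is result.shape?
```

(5, 5, 5)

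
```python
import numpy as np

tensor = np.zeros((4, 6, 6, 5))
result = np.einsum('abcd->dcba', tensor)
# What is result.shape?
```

(5, 6, 6, 4)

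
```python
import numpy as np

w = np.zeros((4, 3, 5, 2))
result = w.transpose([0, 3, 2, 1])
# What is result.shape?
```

(4, 2, 5, 3)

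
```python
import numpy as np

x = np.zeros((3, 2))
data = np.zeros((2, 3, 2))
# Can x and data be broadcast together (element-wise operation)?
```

Yes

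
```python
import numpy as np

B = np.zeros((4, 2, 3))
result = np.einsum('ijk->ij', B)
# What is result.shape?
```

(4, 2)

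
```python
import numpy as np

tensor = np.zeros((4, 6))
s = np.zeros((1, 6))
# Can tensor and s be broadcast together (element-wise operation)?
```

Yes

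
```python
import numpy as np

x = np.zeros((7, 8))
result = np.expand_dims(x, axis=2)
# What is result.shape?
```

(7, 8, 1)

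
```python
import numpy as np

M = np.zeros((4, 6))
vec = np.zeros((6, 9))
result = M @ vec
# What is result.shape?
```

(4, 9)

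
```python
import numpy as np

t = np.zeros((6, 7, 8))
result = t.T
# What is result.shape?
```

(8, 7, 6)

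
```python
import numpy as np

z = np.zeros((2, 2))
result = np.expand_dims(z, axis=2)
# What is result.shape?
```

(2, 2, 1)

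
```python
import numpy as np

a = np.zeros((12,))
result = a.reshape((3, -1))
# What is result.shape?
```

(3, 4)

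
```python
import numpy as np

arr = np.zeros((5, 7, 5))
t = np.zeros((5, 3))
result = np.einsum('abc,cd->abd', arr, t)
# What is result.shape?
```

(5, 7, 3)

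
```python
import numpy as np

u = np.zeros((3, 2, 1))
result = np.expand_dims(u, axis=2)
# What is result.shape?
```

(3, 2, 1, 1)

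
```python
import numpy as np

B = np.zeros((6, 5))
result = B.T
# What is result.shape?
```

(5, 6)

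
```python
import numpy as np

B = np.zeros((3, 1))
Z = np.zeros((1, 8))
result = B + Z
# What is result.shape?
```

(3, 8)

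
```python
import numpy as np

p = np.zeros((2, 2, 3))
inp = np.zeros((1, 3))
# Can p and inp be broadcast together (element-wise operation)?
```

Yes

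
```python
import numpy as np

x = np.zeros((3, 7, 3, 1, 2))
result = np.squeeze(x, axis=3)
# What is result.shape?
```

(3, 7, 3, 2)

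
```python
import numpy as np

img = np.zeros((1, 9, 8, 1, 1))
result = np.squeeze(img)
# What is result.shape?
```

(9, 8)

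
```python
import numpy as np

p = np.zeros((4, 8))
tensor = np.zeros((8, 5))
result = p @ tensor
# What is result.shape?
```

(4, 5)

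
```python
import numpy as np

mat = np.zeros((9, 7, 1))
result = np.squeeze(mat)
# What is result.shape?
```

(9, 7)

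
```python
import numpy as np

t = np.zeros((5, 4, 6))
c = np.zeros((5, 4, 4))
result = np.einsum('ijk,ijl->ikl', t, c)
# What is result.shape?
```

(5, 6, 4)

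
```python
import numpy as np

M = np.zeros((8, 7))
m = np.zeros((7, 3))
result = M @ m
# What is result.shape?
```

(8, 3)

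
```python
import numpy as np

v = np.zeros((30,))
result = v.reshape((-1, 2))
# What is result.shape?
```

(15, 2)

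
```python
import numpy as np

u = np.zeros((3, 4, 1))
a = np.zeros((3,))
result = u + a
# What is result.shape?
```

(3, 4, 3)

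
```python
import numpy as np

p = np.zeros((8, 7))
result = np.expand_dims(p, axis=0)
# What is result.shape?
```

(1, 8, 7)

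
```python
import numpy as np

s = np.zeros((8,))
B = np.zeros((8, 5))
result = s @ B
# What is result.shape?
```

(5,)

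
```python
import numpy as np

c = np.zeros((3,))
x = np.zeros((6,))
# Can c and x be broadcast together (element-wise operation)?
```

No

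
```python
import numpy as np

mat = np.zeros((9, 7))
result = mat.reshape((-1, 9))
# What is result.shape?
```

(7, 9)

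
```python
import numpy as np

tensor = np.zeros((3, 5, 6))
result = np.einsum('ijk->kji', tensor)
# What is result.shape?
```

(6, 5, 3)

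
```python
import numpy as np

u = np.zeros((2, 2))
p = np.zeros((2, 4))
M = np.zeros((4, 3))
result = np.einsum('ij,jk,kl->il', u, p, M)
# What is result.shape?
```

(2, 3)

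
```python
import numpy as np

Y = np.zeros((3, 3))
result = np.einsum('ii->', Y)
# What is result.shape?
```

()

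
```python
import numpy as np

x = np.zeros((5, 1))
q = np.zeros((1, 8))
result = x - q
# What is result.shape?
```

(5, 8)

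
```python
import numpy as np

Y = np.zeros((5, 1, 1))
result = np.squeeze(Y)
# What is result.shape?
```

(5,)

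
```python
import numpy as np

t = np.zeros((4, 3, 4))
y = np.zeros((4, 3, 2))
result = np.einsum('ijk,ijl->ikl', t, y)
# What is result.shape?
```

(4, 4, 2)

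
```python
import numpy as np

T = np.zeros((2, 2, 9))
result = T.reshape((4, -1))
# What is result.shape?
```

(4, 9)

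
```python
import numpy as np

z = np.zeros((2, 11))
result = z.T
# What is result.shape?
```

(11, 2)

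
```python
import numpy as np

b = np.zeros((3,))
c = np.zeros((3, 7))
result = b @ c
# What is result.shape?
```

(7,)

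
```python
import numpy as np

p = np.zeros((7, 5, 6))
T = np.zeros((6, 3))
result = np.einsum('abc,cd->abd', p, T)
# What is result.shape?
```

(7, 5, 3)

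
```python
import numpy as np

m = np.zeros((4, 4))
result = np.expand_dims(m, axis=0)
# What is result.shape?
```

(1, 4, 4)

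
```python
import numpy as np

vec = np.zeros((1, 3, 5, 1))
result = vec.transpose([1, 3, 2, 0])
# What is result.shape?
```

(3, 1, 5, 1)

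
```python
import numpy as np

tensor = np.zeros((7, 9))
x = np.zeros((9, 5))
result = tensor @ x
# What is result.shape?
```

(7, 5)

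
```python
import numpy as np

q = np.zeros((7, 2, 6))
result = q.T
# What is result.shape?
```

(6, 2, 7)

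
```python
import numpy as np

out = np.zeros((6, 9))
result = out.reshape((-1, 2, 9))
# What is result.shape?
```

(3, 2, 9)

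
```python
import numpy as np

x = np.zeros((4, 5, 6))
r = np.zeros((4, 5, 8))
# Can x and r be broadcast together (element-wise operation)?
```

No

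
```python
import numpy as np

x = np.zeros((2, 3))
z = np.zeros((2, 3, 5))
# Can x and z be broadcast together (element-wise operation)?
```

No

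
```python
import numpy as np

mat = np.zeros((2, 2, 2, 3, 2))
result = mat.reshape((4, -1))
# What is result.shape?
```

(4, 12)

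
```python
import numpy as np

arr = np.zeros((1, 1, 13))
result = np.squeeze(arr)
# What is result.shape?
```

(13,)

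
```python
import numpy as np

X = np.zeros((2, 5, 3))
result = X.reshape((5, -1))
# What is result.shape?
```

(5, 6)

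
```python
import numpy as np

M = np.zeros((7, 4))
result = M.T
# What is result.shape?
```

(4, 7)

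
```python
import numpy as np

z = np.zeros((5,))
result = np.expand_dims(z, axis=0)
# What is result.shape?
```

(1, 5)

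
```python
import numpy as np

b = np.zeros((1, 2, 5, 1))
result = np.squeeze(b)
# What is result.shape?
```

(2, 5)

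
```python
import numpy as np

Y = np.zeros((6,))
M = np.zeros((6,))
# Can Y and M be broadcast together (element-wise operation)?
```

Yes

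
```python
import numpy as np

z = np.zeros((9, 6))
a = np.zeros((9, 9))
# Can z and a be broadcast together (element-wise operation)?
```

No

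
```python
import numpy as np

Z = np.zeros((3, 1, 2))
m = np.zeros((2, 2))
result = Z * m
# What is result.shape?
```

(3, 2, 2)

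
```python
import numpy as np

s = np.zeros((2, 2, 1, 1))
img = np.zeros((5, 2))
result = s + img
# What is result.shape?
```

(2, 2, 5, 2)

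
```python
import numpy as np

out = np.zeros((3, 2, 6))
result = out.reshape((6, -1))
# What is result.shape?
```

(6, 6)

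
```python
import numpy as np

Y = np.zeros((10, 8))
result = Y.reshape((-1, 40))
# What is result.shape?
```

(2, 40)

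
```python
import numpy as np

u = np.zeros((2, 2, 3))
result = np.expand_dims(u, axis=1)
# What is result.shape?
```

(2, 1, 2, 3)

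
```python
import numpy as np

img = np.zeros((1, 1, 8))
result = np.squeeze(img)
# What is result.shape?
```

(8,)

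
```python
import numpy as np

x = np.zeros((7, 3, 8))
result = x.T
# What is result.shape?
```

(8, 3, 7)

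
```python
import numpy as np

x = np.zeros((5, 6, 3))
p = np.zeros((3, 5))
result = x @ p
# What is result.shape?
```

(5, 6, 5)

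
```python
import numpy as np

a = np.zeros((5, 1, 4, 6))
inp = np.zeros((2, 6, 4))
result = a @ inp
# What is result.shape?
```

(5, 2, 4, 4)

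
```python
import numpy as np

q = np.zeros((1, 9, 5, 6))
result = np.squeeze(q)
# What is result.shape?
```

(9, 5, 6)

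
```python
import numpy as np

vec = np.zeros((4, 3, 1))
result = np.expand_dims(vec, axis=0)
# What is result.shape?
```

(1, 4, 3, 1)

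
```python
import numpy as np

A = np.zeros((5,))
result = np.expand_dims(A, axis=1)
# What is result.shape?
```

(5, 1)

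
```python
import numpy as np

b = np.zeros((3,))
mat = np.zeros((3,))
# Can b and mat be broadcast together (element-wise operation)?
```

Yes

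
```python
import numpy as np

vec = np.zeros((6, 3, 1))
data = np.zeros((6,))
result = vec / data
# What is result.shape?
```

(6, 3, 6)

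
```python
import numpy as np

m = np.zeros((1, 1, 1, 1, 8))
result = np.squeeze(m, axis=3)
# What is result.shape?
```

(1, 1, 1, 8)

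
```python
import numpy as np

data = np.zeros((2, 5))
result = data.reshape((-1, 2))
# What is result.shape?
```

(5, 2)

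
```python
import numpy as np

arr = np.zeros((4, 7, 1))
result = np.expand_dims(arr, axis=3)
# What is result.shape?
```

(4, 7, 1, 1)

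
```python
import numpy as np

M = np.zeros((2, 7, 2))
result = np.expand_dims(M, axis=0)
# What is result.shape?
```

(1, 2, 7, 2)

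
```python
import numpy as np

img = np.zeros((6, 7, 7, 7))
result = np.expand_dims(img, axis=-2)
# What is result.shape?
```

(6, 7, 7, 1, 7)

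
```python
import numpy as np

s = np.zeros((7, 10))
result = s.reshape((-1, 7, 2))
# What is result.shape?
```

(5, 7, 2)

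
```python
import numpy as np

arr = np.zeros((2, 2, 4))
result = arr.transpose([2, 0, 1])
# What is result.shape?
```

(4, 2, 2)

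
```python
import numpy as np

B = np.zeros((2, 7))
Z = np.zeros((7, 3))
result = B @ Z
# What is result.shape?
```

(2, 3)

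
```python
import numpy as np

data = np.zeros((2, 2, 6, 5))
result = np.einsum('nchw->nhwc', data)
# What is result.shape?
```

(2, 6, 5, 2)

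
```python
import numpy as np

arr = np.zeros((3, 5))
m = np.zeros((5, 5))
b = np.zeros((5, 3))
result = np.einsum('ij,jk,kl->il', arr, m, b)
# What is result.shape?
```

(3, 3)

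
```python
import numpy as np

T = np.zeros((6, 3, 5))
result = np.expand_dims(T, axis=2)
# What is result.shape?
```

(6, 3, 1, 5)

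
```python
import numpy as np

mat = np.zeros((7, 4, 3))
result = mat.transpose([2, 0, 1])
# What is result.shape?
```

(3, 7, 4)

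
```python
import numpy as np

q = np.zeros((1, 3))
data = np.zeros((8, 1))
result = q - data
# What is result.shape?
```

(8, 3)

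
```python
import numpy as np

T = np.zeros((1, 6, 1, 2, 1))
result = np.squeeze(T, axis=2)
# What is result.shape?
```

(1, 6, 2, 1)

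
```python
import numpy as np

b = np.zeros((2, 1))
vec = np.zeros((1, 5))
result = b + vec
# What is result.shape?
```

(2, 5)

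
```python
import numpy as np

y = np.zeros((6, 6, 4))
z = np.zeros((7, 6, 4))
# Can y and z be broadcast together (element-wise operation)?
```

No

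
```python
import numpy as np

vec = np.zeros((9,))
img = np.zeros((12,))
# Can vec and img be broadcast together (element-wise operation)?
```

No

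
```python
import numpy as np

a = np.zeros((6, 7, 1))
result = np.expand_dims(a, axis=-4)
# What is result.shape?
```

(1, 6, 7, 1)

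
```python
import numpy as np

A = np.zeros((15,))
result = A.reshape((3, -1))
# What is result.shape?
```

(3, 5)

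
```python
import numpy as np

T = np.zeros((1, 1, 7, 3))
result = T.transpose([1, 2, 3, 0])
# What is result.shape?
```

(1, 7, 3, 1)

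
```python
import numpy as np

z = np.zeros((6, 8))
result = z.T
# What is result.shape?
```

(8, 6)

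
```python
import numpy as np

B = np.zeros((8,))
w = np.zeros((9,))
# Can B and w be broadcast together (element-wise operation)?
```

No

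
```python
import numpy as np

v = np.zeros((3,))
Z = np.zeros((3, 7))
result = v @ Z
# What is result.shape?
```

(7,)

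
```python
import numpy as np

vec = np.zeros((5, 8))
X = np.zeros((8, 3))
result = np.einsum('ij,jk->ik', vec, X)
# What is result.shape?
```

(5, 3)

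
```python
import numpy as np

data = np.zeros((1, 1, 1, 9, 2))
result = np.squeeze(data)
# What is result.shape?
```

(9, 2)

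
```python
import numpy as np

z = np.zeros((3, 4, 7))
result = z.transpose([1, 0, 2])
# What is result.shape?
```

(4, 3, 7)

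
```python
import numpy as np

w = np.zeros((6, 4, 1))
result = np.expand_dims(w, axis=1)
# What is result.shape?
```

(6, 1, 4, 1)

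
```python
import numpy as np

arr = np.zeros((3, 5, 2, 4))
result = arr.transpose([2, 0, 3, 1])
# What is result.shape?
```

(2, 3, 4, 5)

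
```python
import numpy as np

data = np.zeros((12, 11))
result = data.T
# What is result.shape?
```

(11, 12)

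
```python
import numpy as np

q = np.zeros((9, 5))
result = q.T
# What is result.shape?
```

(5, 9)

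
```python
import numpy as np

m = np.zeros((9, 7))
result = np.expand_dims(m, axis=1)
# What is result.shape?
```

(9, 1, 7)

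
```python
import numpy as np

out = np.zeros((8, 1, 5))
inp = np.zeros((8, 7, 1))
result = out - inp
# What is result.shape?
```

(8, 7, 5)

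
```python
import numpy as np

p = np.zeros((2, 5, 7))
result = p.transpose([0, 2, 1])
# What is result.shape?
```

(2, 7, 5)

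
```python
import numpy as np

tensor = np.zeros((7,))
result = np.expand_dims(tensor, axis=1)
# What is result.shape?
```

(7, 1)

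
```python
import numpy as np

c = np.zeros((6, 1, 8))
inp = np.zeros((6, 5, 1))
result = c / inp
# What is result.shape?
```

(6, 5, 8)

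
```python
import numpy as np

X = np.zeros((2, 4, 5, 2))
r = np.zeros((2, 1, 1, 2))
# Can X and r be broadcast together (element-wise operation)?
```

Yes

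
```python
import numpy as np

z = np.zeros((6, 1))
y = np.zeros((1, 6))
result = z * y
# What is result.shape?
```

(6, 6)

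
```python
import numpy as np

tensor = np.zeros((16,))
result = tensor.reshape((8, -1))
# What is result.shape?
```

(8, 2)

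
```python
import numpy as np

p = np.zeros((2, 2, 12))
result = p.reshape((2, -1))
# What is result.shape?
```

(2, 24)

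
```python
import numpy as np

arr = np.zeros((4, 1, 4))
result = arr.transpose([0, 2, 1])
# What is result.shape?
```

(4, 4, 1)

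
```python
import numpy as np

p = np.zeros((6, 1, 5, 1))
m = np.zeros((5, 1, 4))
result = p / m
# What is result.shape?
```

(6, 5, 5, 4)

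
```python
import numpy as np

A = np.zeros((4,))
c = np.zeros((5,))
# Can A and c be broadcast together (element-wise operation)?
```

No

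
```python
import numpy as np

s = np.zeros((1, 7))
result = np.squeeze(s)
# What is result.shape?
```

(7,)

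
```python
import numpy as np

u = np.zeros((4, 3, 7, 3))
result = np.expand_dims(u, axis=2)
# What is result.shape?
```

(4, 3, 1, 7, 3)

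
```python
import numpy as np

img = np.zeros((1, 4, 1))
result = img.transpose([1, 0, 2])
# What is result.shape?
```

(4, 1, 1)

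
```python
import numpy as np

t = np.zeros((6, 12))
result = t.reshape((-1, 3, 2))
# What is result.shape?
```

(12, 3, 2)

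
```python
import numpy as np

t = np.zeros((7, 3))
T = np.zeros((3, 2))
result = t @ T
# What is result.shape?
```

(7, 2)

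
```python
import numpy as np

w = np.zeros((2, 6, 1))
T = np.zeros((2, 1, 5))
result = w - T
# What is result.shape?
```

(2, 6, 5)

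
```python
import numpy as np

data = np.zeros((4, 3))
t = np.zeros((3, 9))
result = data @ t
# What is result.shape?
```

(4, 9)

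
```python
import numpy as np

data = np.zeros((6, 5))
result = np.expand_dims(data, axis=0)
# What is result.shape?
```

(1, 6, 5)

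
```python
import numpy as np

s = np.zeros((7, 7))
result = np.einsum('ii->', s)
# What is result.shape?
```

()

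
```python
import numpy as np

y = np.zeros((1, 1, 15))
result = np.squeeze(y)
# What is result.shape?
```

(15,)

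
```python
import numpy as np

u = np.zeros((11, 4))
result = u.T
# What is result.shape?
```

(4, 11)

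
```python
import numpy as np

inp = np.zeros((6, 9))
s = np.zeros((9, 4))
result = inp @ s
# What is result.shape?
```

(6, 4)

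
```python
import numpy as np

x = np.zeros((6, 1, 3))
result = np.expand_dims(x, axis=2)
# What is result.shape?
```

(6, 1, 1, 3)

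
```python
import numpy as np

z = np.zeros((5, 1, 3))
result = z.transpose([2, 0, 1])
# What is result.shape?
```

(3, 5, 1)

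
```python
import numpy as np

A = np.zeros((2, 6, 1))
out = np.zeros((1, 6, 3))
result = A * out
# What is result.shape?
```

(2, 6, 3)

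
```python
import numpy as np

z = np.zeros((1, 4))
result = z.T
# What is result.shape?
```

(4, 1)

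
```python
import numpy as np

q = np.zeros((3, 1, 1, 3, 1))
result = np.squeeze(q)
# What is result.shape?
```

(3, 3)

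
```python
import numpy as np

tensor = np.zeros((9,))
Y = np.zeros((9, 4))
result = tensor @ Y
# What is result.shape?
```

(4,)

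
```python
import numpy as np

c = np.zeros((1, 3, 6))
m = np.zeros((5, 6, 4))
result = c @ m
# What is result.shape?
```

(5, 3, 4)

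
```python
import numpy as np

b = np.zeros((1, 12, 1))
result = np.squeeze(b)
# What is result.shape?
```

(12,)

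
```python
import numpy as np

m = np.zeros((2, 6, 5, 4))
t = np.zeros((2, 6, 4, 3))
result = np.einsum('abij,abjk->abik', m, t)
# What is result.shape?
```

(2, 6, 5, 3)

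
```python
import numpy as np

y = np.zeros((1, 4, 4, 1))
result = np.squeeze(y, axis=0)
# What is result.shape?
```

(4, 4, 1)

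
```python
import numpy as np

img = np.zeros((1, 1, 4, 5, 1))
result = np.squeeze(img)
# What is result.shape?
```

(4, 5)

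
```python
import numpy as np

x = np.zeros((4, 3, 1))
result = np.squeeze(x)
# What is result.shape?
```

(4, 3)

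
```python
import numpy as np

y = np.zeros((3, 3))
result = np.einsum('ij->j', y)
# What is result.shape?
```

(3,)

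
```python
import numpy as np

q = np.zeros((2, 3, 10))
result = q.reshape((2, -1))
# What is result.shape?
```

(2, 30)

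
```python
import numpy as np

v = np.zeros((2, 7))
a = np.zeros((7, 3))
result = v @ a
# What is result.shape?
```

(2, 3)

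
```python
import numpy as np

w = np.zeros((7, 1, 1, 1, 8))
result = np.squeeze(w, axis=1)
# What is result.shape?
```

(7, 1, 1, 8)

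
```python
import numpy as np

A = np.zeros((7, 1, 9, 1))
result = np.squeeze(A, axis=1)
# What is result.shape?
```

(7, 9, 1)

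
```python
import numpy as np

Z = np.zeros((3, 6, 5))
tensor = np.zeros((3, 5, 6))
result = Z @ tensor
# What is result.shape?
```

(3, 6, 6)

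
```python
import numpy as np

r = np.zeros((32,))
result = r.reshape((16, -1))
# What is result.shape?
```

(16, 2)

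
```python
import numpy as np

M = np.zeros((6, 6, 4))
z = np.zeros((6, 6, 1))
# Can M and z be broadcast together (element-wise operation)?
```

Yes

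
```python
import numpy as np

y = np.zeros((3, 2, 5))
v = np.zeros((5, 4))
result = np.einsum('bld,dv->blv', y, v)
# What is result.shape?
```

(3, 2, 4)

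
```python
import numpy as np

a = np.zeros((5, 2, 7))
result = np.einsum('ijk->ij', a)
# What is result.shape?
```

(5, 2)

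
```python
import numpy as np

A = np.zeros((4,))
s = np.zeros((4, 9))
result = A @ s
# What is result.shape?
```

(9,)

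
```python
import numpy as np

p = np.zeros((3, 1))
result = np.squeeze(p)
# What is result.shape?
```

(3,)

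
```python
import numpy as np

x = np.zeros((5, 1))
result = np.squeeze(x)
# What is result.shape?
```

(5,)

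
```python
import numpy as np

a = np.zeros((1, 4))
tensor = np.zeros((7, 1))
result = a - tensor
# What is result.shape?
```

(7, 4)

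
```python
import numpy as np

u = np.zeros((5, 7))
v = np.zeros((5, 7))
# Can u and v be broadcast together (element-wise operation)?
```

Yes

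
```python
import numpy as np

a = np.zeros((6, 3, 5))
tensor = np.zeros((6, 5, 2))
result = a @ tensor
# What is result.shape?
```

(6, 3, 2)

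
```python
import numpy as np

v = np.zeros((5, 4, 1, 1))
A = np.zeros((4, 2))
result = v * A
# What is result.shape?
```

(5, 4, 4, 2)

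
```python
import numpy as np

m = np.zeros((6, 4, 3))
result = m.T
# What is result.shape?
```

(3, 4, 6)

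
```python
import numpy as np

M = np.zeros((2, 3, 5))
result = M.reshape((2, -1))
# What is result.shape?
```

(2, 15)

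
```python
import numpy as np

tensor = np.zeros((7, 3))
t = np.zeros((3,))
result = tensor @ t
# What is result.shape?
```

(7,)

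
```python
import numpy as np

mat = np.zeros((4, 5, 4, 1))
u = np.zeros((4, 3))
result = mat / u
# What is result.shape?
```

(4, 5, 4, 3)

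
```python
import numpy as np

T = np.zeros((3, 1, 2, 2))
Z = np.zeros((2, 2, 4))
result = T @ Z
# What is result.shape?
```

(3, 2, 2, 4)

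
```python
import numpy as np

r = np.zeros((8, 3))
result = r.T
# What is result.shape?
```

(3, 8)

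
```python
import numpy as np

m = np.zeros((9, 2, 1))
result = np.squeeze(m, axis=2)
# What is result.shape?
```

(9, 2)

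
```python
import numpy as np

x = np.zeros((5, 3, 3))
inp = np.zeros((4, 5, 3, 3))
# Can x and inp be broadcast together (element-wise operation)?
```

Yes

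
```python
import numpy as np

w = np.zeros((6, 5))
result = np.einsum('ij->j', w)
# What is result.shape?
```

(5,)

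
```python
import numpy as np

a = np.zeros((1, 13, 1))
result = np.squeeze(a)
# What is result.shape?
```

(13,)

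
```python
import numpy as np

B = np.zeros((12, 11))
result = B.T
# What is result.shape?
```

(11, 12)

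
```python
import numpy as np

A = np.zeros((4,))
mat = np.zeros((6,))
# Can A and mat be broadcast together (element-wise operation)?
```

No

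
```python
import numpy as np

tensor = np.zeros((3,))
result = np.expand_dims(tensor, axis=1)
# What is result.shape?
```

(3, 1)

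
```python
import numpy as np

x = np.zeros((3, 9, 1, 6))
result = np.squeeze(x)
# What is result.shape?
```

(3, 9, 6)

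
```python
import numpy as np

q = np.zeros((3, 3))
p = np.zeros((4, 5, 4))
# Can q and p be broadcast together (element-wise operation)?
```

No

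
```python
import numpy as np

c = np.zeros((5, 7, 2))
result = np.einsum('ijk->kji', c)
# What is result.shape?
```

(2, 7, 5)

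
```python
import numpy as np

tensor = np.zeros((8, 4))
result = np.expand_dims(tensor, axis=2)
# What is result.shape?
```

(8, 4, 1)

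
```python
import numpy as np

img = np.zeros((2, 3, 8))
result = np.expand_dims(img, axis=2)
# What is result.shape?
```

(2, 3, 1, 8)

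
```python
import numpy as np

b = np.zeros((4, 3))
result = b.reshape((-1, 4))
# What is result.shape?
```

(3, 4)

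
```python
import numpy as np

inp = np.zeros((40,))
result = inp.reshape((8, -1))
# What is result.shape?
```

(8, 5)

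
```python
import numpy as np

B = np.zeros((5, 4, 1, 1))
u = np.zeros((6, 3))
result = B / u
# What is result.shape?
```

(5, 4, 6, 3)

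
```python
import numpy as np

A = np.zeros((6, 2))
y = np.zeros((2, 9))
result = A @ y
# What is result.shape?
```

(6, 9)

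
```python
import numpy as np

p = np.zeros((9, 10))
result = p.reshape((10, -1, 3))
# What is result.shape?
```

(10, 3, 3)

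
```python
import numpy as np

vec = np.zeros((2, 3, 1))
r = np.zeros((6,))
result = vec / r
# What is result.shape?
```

(2, 3, 6)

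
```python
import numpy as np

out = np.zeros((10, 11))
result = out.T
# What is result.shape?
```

(11, 10)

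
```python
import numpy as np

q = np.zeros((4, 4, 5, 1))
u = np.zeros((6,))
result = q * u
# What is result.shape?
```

(4, 4, 5, 6)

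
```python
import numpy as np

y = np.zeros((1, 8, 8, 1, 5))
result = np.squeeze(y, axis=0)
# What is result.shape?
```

(8, 8, 1, 5)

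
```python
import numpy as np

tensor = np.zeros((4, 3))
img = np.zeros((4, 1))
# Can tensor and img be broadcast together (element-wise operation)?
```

Yes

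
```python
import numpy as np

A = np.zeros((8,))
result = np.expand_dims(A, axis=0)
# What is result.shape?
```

(1, 8)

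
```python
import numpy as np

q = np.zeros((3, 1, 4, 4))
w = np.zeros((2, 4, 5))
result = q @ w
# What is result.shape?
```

(3, 2, 4, 5)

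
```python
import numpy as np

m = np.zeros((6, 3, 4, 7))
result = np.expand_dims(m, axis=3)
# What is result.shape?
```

(6, 3, 4, 1, 7)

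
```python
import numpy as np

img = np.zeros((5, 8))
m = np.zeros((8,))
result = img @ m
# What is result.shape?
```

(5,)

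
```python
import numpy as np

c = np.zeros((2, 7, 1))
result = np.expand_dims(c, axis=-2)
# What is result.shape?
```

(2, 7, 1, 1)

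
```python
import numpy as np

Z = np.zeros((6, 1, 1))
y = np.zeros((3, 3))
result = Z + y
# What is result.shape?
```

(6, 3, 3)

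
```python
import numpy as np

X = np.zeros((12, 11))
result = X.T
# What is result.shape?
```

(11, 12)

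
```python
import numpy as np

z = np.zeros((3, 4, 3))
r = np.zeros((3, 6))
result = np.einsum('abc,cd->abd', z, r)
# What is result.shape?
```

(3, 4, 6)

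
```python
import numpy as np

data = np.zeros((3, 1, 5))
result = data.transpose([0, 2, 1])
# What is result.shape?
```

(3, 5, 1)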